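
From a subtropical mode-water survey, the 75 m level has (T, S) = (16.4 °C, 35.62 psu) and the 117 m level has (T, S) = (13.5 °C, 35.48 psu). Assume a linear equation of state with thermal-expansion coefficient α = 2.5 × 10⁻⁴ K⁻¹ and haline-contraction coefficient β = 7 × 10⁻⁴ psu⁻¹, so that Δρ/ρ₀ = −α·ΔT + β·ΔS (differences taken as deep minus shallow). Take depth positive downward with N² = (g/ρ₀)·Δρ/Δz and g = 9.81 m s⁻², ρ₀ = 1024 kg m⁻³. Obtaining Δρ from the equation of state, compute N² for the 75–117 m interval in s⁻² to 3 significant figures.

ΔT = -2.9 K, ΔS = -0.14 psu (deep − shallow).
Δρ/ρ₀ = −αΔT + βΔS = 7.25 × 10⁻⁴ − 9.80 × 10⁻⁵ = 6.27 × 10⁻⁴, so Δρ ≈ 0.6420 kg m⁻³.
N² = (g/ρ₀)·Δρ/Δz = g·(Δρ/ρ₀)/Δz = 9.81 × 6.27 × 10⁻⁴ / 42 = 1.4645 × 10⁻⁴ s⁻² ≈ 1.46 × 10⁻⁴ s⁻².

1.46 × 10⁻⁴ s⁻²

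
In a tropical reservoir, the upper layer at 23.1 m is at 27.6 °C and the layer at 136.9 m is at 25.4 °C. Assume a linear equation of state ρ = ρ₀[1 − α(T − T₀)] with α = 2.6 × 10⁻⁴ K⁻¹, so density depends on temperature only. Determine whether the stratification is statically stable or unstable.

stable

ΔT = 25.4 − 27.6 = -2.2 K, so Δρ/ρ₀ = −αΔT = 5.72 × 10⁻⁴.
Δρ/ρ₀ > 0, so Δρ > 0: deeper water is denser → statically stable.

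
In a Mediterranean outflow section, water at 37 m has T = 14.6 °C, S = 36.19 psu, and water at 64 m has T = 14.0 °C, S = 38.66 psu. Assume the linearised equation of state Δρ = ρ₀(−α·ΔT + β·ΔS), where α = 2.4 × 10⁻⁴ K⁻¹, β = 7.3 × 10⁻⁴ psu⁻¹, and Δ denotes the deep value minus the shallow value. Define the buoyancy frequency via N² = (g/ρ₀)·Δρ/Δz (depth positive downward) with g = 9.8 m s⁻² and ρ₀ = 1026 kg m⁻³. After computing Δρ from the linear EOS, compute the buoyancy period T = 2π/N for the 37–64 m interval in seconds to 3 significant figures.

ΔT = -0.6 K, ΔS = +2.47 psu (deep − shallow).
Δρ/ρ₀ = −αΔT + βΔS = 1.44 × 10⁻⁴ + 1.8031 × 10⁻³ = 1.9471 × 10⁻³, so Δρ ≈ 1.998 kg m⁻³.
N² = (g/ρ₀)·Δρ/Δz = g·(Δρ/ρ₀)/Δz = 9.8 × 1.9471 × 10⁻³ / 27 = 7.0673 × 10⁻⁴ s⁻².
N = √(7.0673 × 10⁻⁴) = 0.026584 rad s⁻¹ → T = 2π/N = 236.35 s ≈ 236 s.

236 s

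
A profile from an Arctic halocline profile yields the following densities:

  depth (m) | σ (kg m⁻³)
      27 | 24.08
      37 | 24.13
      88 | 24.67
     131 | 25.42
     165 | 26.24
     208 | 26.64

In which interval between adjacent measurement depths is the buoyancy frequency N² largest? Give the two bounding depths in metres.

131–165 m

Compute the density gradient over each adjacent pair:
  27–37 m: Δρ/Δz = 0.05/10 = 5.0 × 10⁻³ kg m⁻⁴
  37–88 m: Δρ/Δz = 0.54/51 = 0.011 kg m⁻⁴
  88–131 m: Δρ/Δz = 0.75/43 = 0.017 kg m⁻⁴
  131–165 m: Δρ/Δz = 0.82/34 = 0.024 kg m⁻⁴
  165–208 m: Δρ/Δz = 0.40/43 = 9.3 × 10⁻³ kg m⁻⁴
The largest gradient is in the 131–165 m interval — the pycnocline.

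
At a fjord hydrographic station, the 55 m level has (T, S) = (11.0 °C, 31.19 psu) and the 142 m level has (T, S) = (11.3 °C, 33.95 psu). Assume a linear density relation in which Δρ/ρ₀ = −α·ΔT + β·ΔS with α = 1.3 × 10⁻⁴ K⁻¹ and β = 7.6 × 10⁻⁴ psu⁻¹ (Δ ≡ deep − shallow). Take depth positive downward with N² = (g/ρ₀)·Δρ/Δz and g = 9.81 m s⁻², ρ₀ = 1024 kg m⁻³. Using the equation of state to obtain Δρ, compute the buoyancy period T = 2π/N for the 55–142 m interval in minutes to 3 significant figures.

ΔT = +0.3 K, ΔS = +2.76 psu (deep − shallow).
Δρ/ρ₀ = −αΔT + βΔS = -3.90 × 10⁻⁵ + 2.0976 × 10⁻³ = 2.0586 × 10⁻³, so Δρ ≈ 2.108 kg m⁻³.
N² = (g/ρ₀)·Δρ/Δz = g·(Δρ/ρ₀)/Δz = 9.81 × 2.0586 × 10⁻³ / 87 = 2.3212 × 10⁻⁴ s⁻².
N = √(2.3212 × 10⁻⁴) = 0.015235 rad s⁻¹ → T = 2π/N = 412.42 s = 6.8737 min ≈ 6.87 min.

6.87 min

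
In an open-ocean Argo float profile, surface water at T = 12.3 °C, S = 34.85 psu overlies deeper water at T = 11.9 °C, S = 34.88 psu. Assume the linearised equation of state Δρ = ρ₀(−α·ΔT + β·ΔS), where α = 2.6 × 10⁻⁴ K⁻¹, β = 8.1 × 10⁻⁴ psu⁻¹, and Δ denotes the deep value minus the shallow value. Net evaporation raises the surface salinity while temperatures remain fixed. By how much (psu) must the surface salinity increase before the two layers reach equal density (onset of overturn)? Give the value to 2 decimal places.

Neutral buoyancy requires −α(T_deep − T_surf) + β(S_deep − S_surf′) = 0.
S_surf′ = S_deep − (α/β)·ΔT = 34.88 − (2.6 × 10⁻⁴/8.1 × 10⁻⁴)·(-0.4) = 35.0084 psu.
Increase required: 35.0084 − 34.85 = 0.1584 psu.

0.16 psu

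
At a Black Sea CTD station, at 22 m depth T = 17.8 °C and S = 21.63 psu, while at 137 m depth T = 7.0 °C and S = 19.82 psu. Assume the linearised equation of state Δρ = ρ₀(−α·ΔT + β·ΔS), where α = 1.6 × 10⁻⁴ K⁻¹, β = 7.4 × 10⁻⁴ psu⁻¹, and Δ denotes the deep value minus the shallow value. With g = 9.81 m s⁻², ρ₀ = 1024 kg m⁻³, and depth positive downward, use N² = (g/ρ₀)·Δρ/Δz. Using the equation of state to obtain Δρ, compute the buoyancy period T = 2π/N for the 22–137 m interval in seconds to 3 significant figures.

1.09 × 10³ s

ΔT = -10.8 K, ΔS = -1.81 psu (deep − shallow).
Δρ/ρ₀ = −αΔT + βΔS = 1.728 × 10⁻³ − 1.3394 × 10⁻³ = 3.886 × 10⁻⁴, so Δρ ≈ 0.3979 kg m⁻³.
N² = (g/ρ₀)·Δρ/Δz = g·(Δρ/ρ₀)/Δz = 9.81 × 3.886 × 10⁻⁴ / 115 = 3.3149 × 10⁻⁵ s⁻².
N = √(3.3149 × 10⁻⁵) = 5.7575 × 10⁻³ rad s⁻¹ → T = 2π/N = 1.0913 × 10³ s ≈ 1.09 × 10³ s.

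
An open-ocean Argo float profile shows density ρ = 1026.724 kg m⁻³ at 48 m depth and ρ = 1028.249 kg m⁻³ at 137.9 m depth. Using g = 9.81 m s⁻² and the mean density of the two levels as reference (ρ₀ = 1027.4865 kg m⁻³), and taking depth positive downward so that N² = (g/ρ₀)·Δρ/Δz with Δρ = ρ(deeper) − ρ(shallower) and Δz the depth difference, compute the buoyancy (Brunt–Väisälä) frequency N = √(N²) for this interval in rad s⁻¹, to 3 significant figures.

Δρ = 1028.249 − 1026.724 = 1.525 kg m⁻³ over Δz = 137.9 − 48 = 89.9 m.
N² = (9.81/1027.4865) × (1.525/89.9) = 1.6196 × 10⁻⁴ s⁻².
N = √(1.6196 × 10⁻⁴) = 0.012726 rad s⁻¹ ≈ 0.0127 rad s⁻¹.

0.0127 rad s⁻¹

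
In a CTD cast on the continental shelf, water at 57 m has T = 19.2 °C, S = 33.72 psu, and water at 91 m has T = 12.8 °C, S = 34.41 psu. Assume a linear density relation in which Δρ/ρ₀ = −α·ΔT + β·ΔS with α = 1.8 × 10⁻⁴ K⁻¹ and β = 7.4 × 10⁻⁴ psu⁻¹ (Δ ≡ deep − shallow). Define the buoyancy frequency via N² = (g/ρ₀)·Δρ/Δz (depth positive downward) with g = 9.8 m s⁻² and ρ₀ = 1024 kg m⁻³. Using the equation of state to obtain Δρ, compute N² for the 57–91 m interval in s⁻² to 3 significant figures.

4.79 × 10⁻⁴ s⁻²

ΔT = -6.4 K, ΔS = +0.69 psu (deep − shallow).
Δρ/ρ₀ = −αΔT + βΔS = 1.152 × 10⁻³ + 5.106 × 10⁻⁴ = 1.6626 × 10⁻³, so Δρ ≈ 1.703 kg m⁻³.
N² = (g/ρ₀)·Δρ/Δz = g·(Δρ/ρ₀)/Δz = 9.8 × 1.6626 × 10⁻³ / 34 = 4.7922 × 10⁻⁴ s⁻² ≈ 4.79 × 10⁻⁴ s⁻².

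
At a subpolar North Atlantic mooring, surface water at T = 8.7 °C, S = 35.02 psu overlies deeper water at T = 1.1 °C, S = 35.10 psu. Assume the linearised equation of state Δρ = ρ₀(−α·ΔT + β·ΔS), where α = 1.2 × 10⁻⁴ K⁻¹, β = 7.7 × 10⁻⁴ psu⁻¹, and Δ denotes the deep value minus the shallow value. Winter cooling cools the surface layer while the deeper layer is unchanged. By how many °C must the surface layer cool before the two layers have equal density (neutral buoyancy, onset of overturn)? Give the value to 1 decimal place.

Neutral buoyancy requires Δρ = 0, i.e. −α(T_deep − T_surf′) + β(S_deep − S_surf) = 0.
T_surf′ = T_deep − (β/α)·ΔS = 1.1 − (7.7 × 10⁻⁴/1.2 × 10⁻⁴)·(+0.08) = 0.587 °C.
Cooling required: 8.7 − (0.587) = 8.113 °C.

8.1 °C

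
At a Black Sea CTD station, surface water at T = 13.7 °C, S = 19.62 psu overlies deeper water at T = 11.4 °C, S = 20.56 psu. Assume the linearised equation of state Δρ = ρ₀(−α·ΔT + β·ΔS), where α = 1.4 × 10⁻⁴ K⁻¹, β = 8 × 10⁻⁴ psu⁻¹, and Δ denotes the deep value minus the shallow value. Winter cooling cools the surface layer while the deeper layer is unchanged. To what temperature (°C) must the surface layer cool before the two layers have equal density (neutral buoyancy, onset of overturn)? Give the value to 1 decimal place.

6.0 °C

Neutral buoyancy requires Δρ = 0, i.e. −α(T_deep − T_surf′) + β(S_deep − S_surf) = 0.
T_surf′ = T_deep − (β/α)·ΔS = 11.4 − (8 × 10⁻⁴/1.4 × 10⁻⁴)·(+0.94) = 6.029 °C.
Cooling required: 13.7 − (6.029) = 7.671 °C.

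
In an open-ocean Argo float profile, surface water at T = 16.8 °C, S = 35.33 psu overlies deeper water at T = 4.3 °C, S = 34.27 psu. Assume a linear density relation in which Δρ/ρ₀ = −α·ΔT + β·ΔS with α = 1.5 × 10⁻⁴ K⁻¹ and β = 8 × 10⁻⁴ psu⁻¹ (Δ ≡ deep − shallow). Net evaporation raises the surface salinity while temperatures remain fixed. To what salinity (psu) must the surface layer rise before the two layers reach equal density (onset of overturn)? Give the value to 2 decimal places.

36.61 psu

Neutral buoyancy requires −α(T_deep − T_surf) + β(S_deep − S_surf′) = 0.
S_surf′ = S_deep − (α/β)·ΔT = 34.27 − (1.5 × 10⁻⁴/8 × 10⁻⁴)·(-12.5) = 36.6138 psu.
Increase required: 36.6138 − 35.33 = 1.2838 psu.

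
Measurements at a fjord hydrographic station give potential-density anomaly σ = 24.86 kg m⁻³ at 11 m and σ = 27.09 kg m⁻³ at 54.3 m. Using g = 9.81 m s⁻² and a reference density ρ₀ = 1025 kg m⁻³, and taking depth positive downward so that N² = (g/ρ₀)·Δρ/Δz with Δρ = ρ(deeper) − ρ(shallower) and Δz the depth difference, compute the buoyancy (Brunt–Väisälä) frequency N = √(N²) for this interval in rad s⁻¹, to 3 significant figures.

0.0222 rad s⁻¹

Δρ = 1027.09 − 1024.86 = 2.23 kg m⁻³ over Δz = 54.3 − 11 = 43.3 m.
N² = (9.81/1025) × (2.23/43.3) = 4.9290 × 10⁻⁴ s⁻².
N = √(4.9290 × 10⁻⁴) = 0.022201 rad s⁻¹ ≈ 0.0222 rad s⁻¹.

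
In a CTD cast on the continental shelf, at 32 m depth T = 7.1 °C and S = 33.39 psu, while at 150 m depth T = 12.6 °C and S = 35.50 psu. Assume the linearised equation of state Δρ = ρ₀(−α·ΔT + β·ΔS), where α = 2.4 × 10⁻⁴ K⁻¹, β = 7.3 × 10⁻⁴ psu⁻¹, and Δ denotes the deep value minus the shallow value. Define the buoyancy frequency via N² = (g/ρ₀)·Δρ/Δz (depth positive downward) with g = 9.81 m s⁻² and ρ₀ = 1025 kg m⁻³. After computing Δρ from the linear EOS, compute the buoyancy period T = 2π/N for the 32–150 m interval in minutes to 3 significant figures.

ΔT = +5.5 K, ΔS = +2.11 psu (deep − shallow).
Δρ/ρ₀ = −αΔT + βΔS = -1.32 × 10⁻³ + 1.5403 × 10⁻³ = 2.203 × 10⁻⁴, so Δρ ≈ 0.2258 kg m⁻³.
N² = (g/ρ₀)·Δρ/Δz = g·(Δρ/ρ₀)/Δz = 9.81 × 2.203 × 10⁻⁴ / 118 = 1.8315 × 10⁻⁵ s⁻².
N = √(1.8315 × 10⁻⁵) = 4.2796 × 10⁻³ rad s⁻¹ → T = 2π/N = 1.4682 × 10³ s = 24.470 min ≈ 24.5 min.

24.5 min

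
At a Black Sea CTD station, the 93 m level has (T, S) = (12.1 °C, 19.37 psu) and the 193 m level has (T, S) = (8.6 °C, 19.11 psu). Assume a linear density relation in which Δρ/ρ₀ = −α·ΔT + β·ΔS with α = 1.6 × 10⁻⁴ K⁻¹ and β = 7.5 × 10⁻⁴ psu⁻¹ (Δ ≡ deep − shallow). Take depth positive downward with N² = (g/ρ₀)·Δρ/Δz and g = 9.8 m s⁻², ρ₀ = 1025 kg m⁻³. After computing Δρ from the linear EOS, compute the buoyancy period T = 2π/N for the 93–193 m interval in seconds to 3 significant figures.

1.05 × 10³ s

ΔT = -3.5 K, ΔS = -0.26 psu (deep − shallow).
Δρ/ρ₀ = −αΔT + βΔS = 5.60 × 10⁻⁴ − 1.95 × 10⁻⁴ = 3.65 × 10⁻⁴, so Δρ ≈ 0.3741 kg m⁻³.
N² = (g/ρ₀)·Δρ/Δz = g·(Δρ/ρ₀)/Δz = 9.8 × 3.65 × 10⁻⁴ / 100 = 3.5770 × 10⁻⁵ s⁻².
N = √(3.5770 × 10⁻⁵) = 5.9808 × 10⁻³ rad s⁻¹ → T = 2π/N = 1.0506 × 10³ s ≈ 1.05 × 10³ s.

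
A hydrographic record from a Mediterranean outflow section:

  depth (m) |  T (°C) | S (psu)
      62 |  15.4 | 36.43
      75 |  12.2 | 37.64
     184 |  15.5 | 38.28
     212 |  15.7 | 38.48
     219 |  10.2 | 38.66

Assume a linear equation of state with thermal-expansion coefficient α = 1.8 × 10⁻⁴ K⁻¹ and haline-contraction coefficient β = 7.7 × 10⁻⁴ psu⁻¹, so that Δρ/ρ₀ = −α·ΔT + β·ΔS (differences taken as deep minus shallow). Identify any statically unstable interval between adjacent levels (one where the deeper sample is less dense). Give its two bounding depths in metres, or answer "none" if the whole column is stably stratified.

75–184 m

Evaluate Δρ/ρ₀ = −αΔT + βΔS across each adjacent pair:
  62–75 m: −αΔT+βΔS = −(1.8 × 10⁻⁴)(-3.2)+(7.7 × 10⁻⁴)(+1.21) = 1.5 × 10⁻³ → stable
  75–184 m: −αΔT+βΔS = −(1.8 × 10⁻⁴)(+3.3)+(7.7 × 10⁻⁴)(+0.64) = -1.0 × 10⁻⁴ → UNSTABLE
  184–212 m: −αΔT+βΔS = −(1.8 × 10⁻⁴)(+0.2)+(7.7 × 10⁻⁴)(+0.20) = 1.2 × 10⁻⁴ → stable
  212–219 m: −αΔT+βΔS = −(1.8 × 10⁻⁴)(-5.5)+(7.7 × 10⁻⁴)(+0.18) = 1.1 × 10⁻³ → stable
The 75–184 m interval has Δρ < 0: lighter water underlies denser water.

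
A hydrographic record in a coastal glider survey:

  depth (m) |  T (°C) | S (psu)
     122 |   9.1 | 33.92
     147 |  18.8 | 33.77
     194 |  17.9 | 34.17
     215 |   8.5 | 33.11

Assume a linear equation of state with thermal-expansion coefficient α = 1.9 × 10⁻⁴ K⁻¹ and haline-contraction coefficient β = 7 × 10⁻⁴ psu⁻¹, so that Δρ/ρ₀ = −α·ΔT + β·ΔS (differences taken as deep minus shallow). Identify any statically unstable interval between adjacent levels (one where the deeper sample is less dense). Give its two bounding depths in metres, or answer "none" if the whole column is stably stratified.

Evaluate Δρ/ρ₀ = −αΔT + βΔS across each adjacent pair:
  122–147 m: −αΔT+βΔS = −(1.9 × 10⁻⁴)(+9.7)+(7 × 10⁻⁴)(-0.15) = -1.9 × 10⁻³ → UNSTABLE
  147–194 m: −αΔT+βΔS = −(1.9 × 10⁻⁴)(-0.9)+(7 × 10⁻⁴)(+0.40) = 4.5 × 10⁻⁴ → stable
  194–215 m: −αΔT+βΔS = −(1.9 × 10⁻⁴)(-9.4)+(7 × 10⁻⁴)(-1.06) = 1.0 × 10⁻³ → stable
The 122–147 m interval has Δρ < 0: lighter water underlies denser water.

122–147 m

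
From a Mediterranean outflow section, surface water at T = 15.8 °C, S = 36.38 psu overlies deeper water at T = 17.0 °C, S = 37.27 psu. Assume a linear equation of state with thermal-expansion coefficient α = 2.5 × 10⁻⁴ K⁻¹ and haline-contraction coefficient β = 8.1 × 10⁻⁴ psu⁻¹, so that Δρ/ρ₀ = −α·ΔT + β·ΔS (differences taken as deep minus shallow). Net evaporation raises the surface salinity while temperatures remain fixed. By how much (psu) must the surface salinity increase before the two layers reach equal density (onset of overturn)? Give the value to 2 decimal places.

0.52 psu

Neutral buoyancy requires −α(T_deep − T_surf) + β(S_deep − S_surf′) = 0.
S_surf′ = S_deep − (α/β)·ΔT = 37.27 − (2.5 × 10⁻⁴/8.1 × 10⁻⁴)·(+1.2) = 36.8996 psu.
Increase required: 36.8996 − 36.38 = 0.5196 psu.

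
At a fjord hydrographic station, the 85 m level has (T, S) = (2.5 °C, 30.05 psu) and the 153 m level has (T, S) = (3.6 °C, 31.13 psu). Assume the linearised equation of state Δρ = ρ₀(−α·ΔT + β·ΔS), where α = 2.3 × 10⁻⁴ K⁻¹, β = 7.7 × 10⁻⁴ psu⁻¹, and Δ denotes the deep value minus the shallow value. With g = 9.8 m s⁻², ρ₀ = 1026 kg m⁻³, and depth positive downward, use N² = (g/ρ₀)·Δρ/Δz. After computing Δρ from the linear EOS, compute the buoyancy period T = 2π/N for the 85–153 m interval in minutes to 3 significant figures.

11.5 min

ΔT = +1.1 K, ΔS = +1.08 psu (deep − shallow).
Δρ/ρ₀ = −αΔT + βΔS = -2.53 × 10⁻⁴ + 8.316 × 10⁻⁴ = 5.786 × 10⁻⁴, so Δρ ≈ 0.5936 kg m⁻³.
N² = (g/ρ₀)·Δρ/Δz = g·(Δρ/ρ₀)/Δz = 9.8 × 5.786 × 10⁻⁴ / 68 = 8.3386 × 10⁻⁵ s⁻².
N = √(8.3386 × 10⁻⁵) = 9.1316 × 10⁻³ rad s⁻¹ → T = 2π/N = 688.07 s = 11.468 min ≈ 11.5 min.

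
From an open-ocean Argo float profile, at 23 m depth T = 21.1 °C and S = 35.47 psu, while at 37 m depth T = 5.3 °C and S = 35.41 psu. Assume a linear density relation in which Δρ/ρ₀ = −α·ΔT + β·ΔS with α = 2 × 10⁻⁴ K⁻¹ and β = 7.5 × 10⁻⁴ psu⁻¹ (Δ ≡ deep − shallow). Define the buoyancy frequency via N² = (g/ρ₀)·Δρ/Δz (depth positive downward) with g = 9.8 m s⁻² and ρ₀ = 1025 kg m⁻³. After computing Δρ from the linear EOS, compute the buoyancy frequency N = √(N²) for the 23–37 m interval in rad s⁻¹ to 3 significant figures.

0.0467 rad s⁻¹

ΔT = -15.8 K, ΔS = -0.06 psu (deep − shallow).
Δρ/ρ₀ = −αΔT + βΔS = 3.16 × 10⁻³ − 4.50 × 10⁻⁵ = 3.115 × 10⁻³, so Δρ ≈ 3.193 kg m⁻³.
N² = (g/ρ₀)·Δρ/Δz = g·(Δρ/ρ₀)/Δz = 9.8 × 3.115 × 10⁻³ / 14 = 2.1805 × 10⁻³ s⁻².
N = √(2.1805 × 10⁻³) = 0.046696 rad s⁻¹ ≈ 0.0467 rad s⁻¹.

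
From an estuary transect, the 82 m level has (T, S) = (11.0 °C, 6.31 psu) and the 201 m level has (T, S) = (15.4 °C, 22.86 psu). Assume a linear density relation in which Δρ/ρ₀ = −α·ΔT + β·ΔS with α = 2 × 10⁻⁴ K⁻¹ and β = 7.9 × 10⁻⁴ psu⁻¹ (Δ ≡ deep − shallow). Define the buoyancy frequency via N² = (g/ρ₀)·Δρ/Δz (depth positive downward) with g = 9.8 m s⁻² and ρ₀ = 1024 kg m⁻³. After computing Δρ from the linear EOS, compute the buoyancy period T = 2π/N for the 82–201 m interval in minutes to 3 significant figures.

3.30 min

ΔT = +4.4 K, ΔS = +16.55 psu (deep − shallow).
Δρ/ρ₀ = −αΔT + βΔS = -8.80 × 10⁻⁴ + 0.0130745 = 0.0121945, so Δρ ≈ 12.49 kg m⁻³.
N² = (g/ρ₀)·Δρ/Δz = g·(Δρ/ρ₀)/Δz = 9.8 × 0.0121945 / 119 = 1.0043 × 10⁻³ s⁻².
N = √(1.0043 × 10⁻³) = 0.031691 rad s⁻¹ → T = 2π/N = 198.26 s = 3.3043 min ≈ 3.30 min.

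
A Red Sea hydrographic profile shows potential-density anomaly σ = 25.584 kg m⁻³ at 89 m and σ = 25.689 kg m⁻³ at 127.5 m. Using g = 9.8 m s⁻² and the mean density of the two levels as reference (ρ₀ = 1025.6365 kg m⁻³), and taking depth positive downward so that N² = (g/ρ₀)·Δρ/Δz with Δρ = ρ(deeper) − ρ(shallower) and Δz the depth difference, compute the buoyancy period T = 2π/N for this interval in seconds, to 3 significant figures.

Δρ = 1025.689 − 1025.584 = 0.105 kg m⁻³ over Δz = 127.5 − 89 = 38.5 m.
N² = (9.8/1025.6365) × (0.105/38.5) = 2.6059 × 10⁻⁵ s⁻².
N = √(2.6059 × 10⁻⁵) = 5.1048 × 10⁻³ rad s⁻¹, so T = 2π/N = 1.2308 × 10³ s ≈ 1.23 × 10³ s.

1.23 × 10³ s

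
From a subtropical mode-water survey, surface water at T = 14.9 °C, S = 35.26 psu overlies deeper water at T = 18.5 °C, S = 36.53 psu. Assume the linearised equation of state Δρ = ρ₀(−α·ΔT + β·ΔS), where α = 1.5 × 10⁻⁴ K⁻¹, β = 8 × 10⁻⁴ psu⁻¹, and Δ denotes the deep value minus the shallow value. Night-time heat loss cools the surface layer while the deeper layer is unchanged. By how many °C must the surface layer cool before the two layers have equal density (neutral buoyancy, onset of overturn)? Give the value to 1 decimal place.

Neutral buoyancy requires Δρ = 0, i.e. −α(T_deep − T_surf′) + β(S_deep − S_surf) = 0.
T_surf′ = T_deep − (β/α)·ΔS = 18.5 − (8 × 10⁻⁴/1.5 × 10⁻⁴)·(+1.27) = 11.727 °C.
Cooling required: 14.9 − (11.727) = 3.173 °C.

3.2 °C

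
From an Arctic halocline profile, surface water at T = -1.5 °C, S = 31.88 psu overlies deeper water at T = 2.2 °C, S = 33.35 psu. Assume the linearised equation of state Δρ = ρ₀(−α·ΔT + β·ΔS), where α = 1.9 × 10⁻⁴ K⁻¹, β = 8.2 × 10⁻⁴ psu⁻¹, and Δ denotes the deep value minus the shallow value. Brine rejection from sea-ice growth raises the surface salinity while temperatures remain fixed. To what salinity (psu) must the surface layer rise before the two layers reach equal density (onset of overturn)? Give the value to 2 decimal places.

32.49 psu

Neutral buoyancy requires −α(T_deep − T_surf) + β(S_deep − S_surf′) = 0.
S_surf′ = S_deep − (α/β)·ΔT = 33.35 − (1.9 × 10⁻⁴/8.2 × 10⁻⁴)·(+3.7) = 32.4927 psu.
Increase required: 32.4927 − 31.88 = 0.6127 psu.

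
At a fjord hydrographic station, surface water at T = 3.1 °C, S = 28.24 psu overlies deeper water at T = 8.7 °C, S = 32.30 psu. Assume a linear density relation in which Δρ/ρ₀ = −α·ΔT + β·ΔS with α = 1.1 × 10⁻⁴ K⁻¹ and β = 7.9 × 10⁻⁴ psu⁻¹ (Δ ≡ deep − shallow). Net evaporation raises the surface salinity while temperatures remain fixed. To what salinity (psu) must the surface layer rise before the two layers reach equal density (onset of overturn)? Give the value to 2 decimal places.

31.52 psu

Neutral buoyancy requires −α(T_deep − T_surf) + β(S_deep − S_surf′) = 0.
S_surf′ = S_deep − (α/β)·ΔT = 32.30 − (1.1 × 10⁻⁴/7.9 × 10⁻⁴)·(+5.6) = 31.5203 psu.
Increase required: 31.5203 − 28.24 = 3.2803 psu.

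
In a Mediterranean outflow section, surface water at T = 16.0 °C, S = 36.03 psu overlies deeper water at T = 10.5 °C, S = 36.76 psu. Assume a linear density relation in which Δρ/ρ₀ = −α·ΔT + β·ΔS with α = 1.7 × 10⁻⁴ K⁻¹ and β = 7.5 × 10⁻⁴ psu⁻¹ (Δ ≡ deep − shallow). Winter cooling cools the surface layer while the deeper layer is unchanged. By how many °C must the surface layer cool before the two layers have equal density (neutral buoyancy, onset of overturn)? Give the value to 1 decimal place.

Neutral buoyancy requires Δρ = 0, i.e. −α(T_deep − T_surf′) + β(S_deep − S_surf) = 0.
T_surf′ = T_deep − (β/α)·ΔS = 10.5 − (7.5 × 10⁻⁴/1.7 × 10⁻⁴)·(+0.73) = 7.279 °C.
Cooling required: 16.0 − (7.279) = 8.721 °C.

8.7 °C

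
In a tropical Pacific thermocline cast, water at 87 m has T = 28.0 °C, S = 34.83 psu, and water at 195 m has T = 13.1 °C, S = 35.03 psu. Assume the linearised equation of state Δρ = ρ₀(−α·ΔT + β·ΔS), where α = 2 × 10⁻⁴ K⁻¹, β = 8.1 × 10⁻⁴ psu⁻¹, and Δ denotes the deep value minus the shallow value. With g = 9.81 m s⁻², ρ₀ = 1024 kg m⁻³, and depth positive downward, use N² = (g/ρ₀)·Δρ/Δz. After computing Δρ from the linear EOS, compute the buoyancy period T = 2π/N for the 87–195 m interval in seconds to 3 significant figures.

372 s

ΔT = -14.9 K, ΔS = +0.20 psu (deep − shallow).
Δρ/ρ₀ = −αΔT + βΔS = 2.98 × 10⁻³ + 1.62 × 10⁻⁴ = 3.142 × 10⁻³, so Δρ ≈ 3.217 kg m⁻³.
N² = (g/ρ₀)·Δρ/Δz = g·(Δρ/ρ₀)/Δz = 9.81 × 3.142 × 10⁻³ / 108 = 2.8540 × 10⁻⁴ s⁻².
N = √(2.8540 × 10⁻⁴) = 0.016894 rad s⁻¹ → T = 2π/N = 371.92 s ≈ 372 s.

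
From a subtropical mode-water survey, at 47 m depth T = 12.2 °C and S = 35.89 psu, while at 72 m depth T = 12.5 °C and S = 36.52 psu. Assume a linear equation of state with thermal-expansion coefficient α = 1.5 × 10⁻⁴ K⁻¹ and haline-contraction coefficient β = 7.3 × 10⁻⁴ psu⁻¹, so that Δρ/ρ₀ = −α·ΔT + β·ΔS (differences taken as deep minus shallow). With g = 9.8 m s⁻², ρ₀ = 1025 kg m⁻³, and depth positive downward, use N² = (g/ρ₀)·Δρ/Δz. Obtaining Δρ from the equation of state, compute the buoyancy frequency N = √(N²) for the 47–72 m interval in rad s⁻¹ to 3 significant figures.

ΔT = +0.3 K, ΔS = +0.63 psu (deep − shallow).
Δρ/ρ₀ = −αΔT + βΔS = -4.50 × 10⁻⁵ + 4.599 × 10⁻⁴ = 4.149 × 10⁻⁴, so Δρ ≈ 0.4253 kg m⁻³.
N² = (g/ρ₀)·Δρ/Δz = g·(Δρ/ρ₀)/Δz = 9.8 × 4.149 × 10⁻⁴ / 25 = 1.6264 × 10⁻⁴ s⁻².
N = √(1.6264 × 10⁻⁴) = 0.012753 rad s⁻¹ ≈ 0.0128 rad s⁻¹.

0.0128 rad s⁻¹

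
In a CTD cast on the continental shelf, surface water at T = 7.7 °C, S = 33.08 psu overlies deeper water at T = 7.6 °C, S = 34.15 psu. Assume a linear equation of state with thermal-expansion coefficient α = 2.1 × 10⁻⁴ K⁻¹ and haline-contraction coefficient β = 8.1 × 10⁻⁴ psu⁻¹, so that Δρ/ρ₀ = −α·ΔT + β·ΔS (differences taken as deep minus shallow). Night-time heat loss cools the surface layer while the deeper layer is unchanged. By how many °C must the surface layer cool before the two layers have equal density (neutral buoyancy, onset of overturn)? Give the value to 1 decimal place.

Neutral buoyancy requires Δρ = 0, i.e. −α(T_deep − T_surf′) + β(S_deep − S_surf) = 0.
T_surf′ = T_deep − (β/α)·ΔS = 7.6 − (8.1 × 10⁻⁴/2.1 × 10⁻⁴)·(+1.07) = 3.473 °C.
Cooling required: 7.7 − (3.473) = 4.227 °C.

4.2 °C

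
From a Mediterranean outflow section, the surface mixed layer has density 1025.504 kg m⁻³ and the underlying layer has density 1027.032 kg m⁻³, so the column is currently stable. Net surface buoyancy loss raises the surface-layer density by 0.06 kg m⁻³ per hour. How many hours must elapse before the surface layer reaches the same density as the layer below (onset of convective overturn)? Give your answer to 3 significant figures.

Density deficit of the surface layer: 1027.032 − 1025.504 = 1.528 kg m⁻³.
Required change = 1.528 / 0.06 = 25.5 hours.

25.5 hours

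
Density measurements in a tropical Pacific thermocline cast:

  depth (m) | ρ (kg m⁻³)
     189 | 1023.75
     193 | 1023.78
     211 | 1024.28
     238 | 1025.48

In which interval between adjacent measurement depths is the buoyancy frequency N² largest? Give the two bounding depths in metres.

211–238 m

Compute the density gradient over each adjacent pair:
  189–193 m: Δρ/Δz = 0.03/4 = 7.5 × 10⁻³ kg m⁻⁴
  193–211 m: Δρ/Δz = 0.50/18 = 0.028 kg m⁻⁴
  211–238 m: Δρ/Δz = 1.20/27 = 0.044 kg m⁻⁴
The largest gradient is in the 211–238 m interval — the pycnocline.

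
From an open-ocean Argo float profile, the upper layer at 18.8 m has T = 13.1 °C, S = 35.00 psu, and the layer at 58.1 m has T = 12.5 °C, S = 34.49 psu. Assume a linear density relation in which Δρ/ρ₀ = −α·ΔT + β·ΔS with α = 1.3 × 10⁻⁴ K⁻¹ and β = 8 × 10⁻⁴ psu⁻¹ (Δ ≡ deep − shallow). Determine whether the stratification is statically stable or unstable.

ΔT = 12.5 − 13.1 = -0.6 K and ΔS = 34.49 − 35.00 = -0.51 psu (deep − shallow).
−αΔT = 7.80 × 10⁻⁵; βΔS = -4.08 × 10⁻⁴; sum Δρ/ρ₀ = -3.30 × 10⁻⁴.
Δρ/ρ₀ < 0, so Δρ < 0: deeper water is lighter → statically unstable; the column would overturn.

unstable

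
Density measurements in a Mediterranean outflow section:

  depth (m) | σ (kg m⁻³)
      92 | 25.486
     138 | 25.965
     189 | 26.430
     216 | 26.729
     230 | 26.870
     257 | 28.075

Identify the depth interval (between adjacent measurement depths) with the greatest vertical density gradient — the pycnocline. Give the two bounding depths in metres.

230–257 m

Compute the density gradient over each adjacent pair:
  92–138 m: Δρ/Δz = 0.479/46 = 0.010 kg m⁻⁴
  138–189 m: Δρ/Δz = 0.465/51 = 9.1 × 10⁻³ kg m⁻⁴
  189–216 m: Δρ/Δz = 0.299/27 = 0.011 kg m⁻⁴
  216–230 m: Δρ/Δz = 0.141/14 = 0.010 kg m⁻⁴
  230–257 m: Δρ/Δz = 1.205/27 = 0.045 kg m⁻⁴
The largest gradient is in the 230–257 m interval — the pycnocline.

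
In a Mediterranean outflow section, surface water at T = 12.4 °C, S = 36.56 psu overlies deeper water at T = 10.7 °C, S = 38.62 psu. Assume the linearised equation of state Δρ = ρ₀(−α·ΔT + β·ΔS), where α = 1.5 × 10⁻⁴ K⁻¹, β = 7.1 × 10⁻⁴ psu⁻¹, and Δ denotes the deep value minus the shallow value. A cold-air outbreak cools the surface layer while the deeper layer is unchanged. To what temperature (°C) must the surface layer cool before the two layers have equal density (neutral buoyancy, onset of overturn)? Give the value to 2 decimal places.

Neutral buoyancy requires Δρ = 0, i.e. −α(T_deep − T_surf′) + β(S_deep − S_surf) = 0.
T_surf′ = T_deep − (β/α)·ΔS = 10.7 − (7.1 × 10⁻⁴/1.5 × 10⁻⁴)·(+2.06) = 0.9493 °C.
Cooling required: 12.4 − (0.9493) = 11.4507 °C.

0.95 °C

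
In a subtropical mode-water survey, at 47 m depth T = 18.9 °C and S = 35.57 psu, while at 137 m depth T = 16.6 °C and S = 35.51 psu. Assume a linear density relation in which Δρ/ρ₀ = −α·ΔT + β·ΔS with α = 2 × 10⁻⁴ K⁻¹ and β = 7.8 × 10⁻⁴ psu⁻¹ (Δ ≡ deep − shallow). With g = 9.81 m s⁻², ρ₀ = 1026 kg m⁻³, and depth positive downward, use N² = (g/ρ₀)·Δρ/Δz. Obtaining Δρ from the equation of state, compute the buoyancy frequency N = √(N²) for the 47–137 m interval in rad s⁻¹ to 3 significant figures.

6.71 × 10⁻³ rad s⁻¹

ΔT = -2.3 K, ΔS = -0.06 psu (deep − shallow).
Δρ/ρ₀ = −αΔT + βΔS = 4.60 × 10⁻⁴ − 4.68 × 10⁻⁵ = 4.132 × 10⁻⁴, so Δρ ≈ 0.4239 kg m⁻³.
N² = (g/ρ₀)·Δρ/Δz = g·(Δρ/ρ₀)/Δz = 9.81 × 4.132 × 10⁻⁴ / 90 = 4.5039 × 10⁻⁵ s⁻².
N = √(4.5039 × 10⁻⁵) = 6.7111 × 10⁻³ rad s⁻¹ ≈ 6.71 × 10⁻³ rad s⁻¹.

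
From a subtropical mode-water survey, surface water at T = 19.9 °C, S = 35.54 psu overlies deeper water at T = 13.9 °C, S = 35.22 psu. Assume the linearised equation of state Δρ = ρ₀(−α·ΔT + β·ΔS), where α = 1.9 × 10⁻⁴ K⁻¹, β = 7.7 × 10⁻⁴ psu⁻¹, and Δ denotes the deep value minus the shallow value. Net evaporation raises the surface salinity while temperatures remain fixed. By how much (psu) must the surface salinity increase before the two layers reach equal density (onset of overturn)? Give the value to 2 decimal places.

1.16 psu

Neutral buoyancy requires −α(T_deep − T_surf) + β(S_deep − S_surf′) = 0.
S_surf′ = S_deep − (α/β)·ΔT = 35.22 − (1.9 × 10⁻⁴/7.7 × 10⁻⁴)·(-6.0) = 36.7005 psu.
Increase required: 36.7005 − 35.54 = 1.1605 psu.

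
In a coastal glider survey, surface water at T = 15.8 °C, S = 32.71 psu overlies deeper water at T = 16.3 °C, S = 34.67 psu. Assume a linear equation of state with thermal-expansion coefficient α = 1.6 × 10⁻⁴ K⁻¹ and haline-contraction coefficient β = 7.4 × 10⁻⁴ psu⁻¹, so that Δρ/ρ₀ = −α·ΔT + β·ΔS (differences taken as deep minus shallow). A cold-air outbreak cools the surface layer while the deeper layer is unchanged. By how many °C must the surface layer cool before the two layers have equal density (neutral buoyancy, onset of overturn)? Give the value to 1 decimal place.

8.6 °C

Neutral buoyancy requires Δρ = 0, i.e. −α(T_deep − T_surf′) + β(S_deep − S_surf) = 0.
T_surf′ = T_deep − (β/α)·ΔS = 16.3 − (7.4 × 10⁻⁴/1.6 × 10⁻⁴)·(+1.96) = 7.235 °C.
Cooling required: 15.8 − (7.235) = 8.565 °C.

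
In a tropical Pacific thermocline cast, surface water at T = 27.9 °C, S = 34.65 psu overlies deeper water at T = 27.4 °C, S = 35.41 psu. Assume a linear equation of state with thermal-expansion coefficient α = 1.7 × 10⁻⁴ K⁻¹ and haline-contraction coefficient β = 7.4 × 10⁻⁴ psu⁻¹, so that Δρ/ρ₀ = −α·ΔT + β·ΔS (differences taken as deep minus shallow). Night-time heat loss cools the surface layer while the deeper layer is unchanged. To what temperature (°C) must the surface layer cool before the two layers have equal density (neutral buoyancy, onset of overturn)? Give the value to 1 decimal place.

Neutral buoyancy requires Δρ = 0, i.e. −α(T_deep − T_surf′) + β(S_deep − S_surf) = 0.
T_surf′ = T_deep − (β/α)·ΔS = 27.4 − (7.4 × 10⁻⁴/1.7 × 10⁻⁴)·(+0.76) = 24.092 °C.
Cooling required: 27.9 − (24.092) = 3.808 °C.

24.1 °C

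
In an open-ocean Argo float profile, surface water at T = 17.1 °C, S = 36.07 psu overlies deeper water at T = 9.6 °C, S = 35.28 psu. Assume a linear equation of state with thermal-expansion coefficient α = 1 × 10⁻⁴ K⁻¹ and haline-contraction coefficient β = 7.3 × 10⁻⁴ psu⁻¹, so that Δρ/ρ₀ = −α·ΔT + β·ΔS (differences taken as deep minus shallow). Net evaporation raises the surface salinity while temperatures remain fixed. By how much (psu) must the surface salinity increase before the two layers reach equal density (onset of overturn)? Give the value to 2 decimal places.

Neutral buoyancy requires −α(T_deep − T_surf) + β(S_deep − S_surf′) = 0.
S_surf′ = S_deep − (α/β)·ΔT = 35.28 − (1 × 10⁻⁴/7.3 × 10⁻⁴)·(-7.5) = 36.3074 psu.
Increase required: 36.3074 − 36.07 = 0.2374 psu.

0.24 psu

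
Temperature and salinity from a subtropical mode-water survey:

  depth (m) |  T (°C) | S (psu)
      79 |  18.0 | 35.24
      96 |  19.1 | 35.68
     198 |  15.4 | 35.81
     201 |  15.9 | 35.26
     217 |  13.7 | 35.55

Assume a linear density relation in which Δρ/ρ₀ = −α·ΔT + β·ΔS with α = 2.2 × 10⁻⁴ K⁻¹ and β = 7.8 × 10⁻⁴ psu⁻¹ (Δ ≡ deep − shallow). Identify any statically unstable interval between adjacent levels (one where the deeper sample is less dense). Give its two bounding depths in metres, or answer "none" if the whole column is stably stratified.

Evaluate Δρ/ρ₀ = −αΔT + βΔS across each adjacent pair:
  79–96 m: −αΔT+βΔS = −(2.2 × 10⁻⁴)(+1.1)+(7.8 × 10⁻⁴)(+0.44) = 1.0 × 10⁻⁴ → stable
  96–198 m: −αΔT+βΔS = −(2.2 × 10⁻⁴)(-3.7)+(7.8 × 10⁻⁴)(+0.13) = 9.2 × 10⁻⁴ → stable
  198–201 m: −αΔT+βΔS = −(2.2 × 10⁻⁴)(+0.5)+(7.8 × 10⁻⁴)(-0.55) = -5.4 × 10⁻⁴ → UNSTABLE
  201–217 m: −αΔT+βΔS = −(2.2 × 10⁻⁴)(-2.2)+(7.8 × 10⁻⁴)(+0.29) = 7.1 × 10⁻⁴ → stable
The 198–201 m interval has Δρ < 0: lighter water underlies denser water.

198–201 m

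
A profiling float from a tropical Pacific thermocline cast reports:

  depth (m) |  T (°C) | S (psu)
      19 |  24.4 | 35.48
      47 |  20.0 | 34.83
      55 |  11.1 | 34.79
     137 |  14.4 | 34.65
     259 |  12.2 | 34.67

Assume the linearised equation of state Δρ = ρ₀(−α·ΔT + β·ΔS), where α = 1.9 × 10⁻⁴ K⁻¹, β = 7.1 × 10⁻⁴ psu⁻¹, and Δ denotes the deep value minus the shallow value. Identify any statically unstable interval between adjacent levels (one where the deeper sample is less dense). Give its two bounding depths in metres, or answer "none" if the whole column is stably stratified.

Evaluate Δρ/ρ₀ = −αΔT + βΔS across each adjacent pair:
  19–47 m: −αΔT+βΔS = −(1.9 × 10⁻⁴)(-4.4)+(7.1 × 10⁻⁴)(-0.65) = 3.7 × 10⁻⁴ → stable
  47–55 m: −αΔT+βΔS = −(1.9 × 10⁻⁴)(-8.9)+(7.1 × 10⁻⁴)(-0.04) = 1.7 × 10⁻³ → stable
  55–137 m: −αΔT+βΔS = −(1.9 × 10⁻⁴)(+3.3)+(7.1 × 10⁻⁴)(-0.14) = -7.3 × 10⁻⁴ → UNSTABLE
  137–259 m: −αΔT+βΔS = −(1.9 × 10⁻⁴)(-2.2)+(7.1 × 10⁻⁴)(+0.02) = 4.3 × 10⁻⁴ → stable
The 55–137 m interval has Δρ < 0: lighter water underlies denser water.

55–137 m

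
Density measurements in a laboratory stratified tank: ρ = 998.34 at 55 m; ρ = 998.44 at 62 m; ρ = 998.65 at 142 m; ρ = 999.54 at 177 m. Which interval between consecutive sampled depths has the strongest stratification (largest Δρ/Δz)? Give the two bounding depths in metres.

142–177 m

Compute the density gradient over each adjacent pair:
  55–62 m: Δρ/Δz = 0.10/7 = 0.014 kg m⁻⁴
  62–142 m: Δρ/Δz = 0.21/80 = 2.6 × 10⁻³ kg m⁻⁴
  142–177 m: Δρ/Δz = 0.89/35 = 0.025 kg m⁻⁴
The largest gradient is in the 142–177 m interval — the pycnocline.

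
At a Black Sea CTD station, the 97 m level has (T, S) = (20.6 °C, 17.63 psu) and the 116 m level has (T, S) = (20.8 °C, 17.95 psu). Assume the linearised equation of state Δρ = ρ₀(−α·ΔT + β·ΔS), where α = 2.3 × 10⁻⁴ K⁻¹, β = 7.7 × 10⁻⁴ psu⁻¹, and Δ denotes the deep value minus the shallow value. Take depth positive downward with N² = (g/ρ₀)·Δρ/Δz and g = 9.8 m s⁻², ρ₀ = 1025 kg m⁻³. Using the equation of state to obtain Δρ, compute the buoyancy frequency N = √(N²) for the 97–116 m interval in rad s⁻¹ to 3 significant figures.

ΔT = +0.2 K, ΔS = +0.32 psu (deep − shallow).
Δρ/ρ₀ = −αΔT + βΔS = -4.60 × 10⁻⁵ + 2.464 × 10⁻⁴ = 2.004 × 10⁻⁴, so Δρ ≈ 0.2054 kg m⁻³.
N² = (g/ρ₀)·Δρ/Δz = g·(Δρ/ρ₀)/Δz = 9.8 × 2.004 × 10⁻⁴ / 19 = 1.0336 × 10⁻⁴ s⁻².
N = √(1.0336 × 10⁻⁴) = 0.010167 rad s⁻¹ ≈ 0.0102 rad s⁻¹.

0.0102 rad s⁻¹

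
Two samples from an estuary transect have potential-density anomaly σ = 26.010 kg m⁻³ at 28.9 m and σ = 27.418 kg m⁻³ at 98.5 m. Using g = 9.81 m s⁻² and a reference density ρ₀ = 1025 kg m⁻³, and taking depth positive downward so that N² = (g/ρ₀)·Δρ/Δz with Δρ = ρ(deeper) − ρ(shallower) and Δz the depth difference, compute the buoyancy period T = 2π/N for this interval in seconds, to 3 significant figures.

452 s

Δρ = 1027.418 − 1026.010 = 1.408 kg m⁻³ over Δz = 98.5 − 28.9 = 69.6 m.
N² = (9.81/1025) × (1.408/69.6) = 1.9361 × 10⁻⁴ s⁻².
N = √(1.9361 × 10⁻⁴) = 0.013914 rad s⁻¹, so T = 2π/N = 451.57 s ≈ 452 s.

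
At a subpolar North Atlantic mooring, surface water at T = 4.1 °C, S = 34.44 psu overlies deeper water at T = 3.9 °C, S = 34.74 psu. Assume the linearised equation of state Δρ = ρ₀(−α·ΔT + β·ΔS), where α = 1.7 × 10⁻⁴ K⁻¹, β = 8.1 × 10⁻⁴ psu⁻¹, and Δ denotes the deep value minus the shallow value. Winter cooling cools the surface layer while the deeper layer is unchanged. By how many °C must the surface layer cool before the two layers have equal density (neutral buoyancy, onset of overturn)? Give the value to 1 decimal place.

1.6 °C

Neutral buoyancy requires Δρ = 0, i.e. −α(T_deep − T_surf′) + β(S_deep − S_surf) = 0.
T_surf′ = T_deep − (β/α)·ΔS = 3.9 − (8.1 × 10⁻⁴/1.7 × 10⁻⁴)·(+0.30) = 2.471 °C.
Cooling required: 4.1 − (2.471) = 1.629 °C.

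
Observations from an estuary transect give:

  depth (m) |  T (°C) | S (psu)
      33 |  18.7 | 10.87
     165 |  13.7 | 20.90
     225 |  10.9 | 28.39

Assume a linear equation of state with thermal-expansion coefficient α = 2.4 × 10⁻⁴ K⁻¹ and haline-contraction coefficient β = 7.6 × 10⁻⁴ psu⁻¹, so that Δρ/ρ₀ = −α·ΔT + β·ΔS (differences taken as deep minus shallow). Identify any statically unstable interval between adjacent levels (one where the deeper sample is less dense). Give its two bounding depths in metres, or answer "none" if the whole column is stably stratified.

none

Evaluate Δρ/ρ₀ = −αΔT + βΔS across each adjacent pair:
  33–165 m: −αΔT+βΔS = −(2.4 × 10⁻⁴)(-5.0)+(7.6 × 10⁻⁴)(+10.03) = 8.8 × 10⁻³ → stable
  165–225 m: −αΔT+βΔS = −(2.4 × 10⁻⁴)(-2.8)+(7.6 × 10⁻⁴)(+7.49) = 6.4 × 10⁻³ → stable
Every interval has Δρ > 0: the column is stably stratified throughout.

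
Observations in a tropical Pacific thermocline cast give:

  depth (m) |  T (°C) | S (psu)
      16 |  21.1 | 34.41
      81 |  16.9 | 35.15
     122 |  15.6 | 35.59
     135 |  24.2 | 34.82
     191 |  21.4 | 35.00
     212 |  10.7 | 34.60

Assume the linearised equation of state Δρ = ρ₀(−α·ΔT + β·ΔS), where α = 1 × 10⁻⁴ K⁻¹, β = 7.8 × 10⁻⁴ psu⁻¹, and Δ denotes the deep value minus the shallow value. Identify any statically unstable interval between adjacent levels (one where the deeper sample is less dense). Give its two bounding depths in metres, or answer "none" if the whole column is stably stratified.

Evaluate Δρ/ρ₀ = −αΔT + βΔS across each adjacent pair:
  16–81 m: −αΔT+βΔS = −(1 × 10⁻⁴)(-4.2)+(7.8 × 10⁻⁴)(+0.74) = 1.0 × 10⁻³ → stable
  81–122 m: −αΔT+βΔS = −(1 × 10⁻⁴)(-1.3)+(7.8 × 10⁻⁴)(+0.44) = 4.7 × 10⁻⁴ → stable
  122–135 m: −αΔT+βΔS = −(1 × 10⁻⁴)(+8.6)+(7.8 × 10⁻⁴)(-0.77) = -1.5 × 10⁻³ → UNSTABLE
  135–191 m: −αΔT+βΔS = −(1 × 10⁻⁴)(-2.8)+(7.8 × 10⁻⁴)(+0.18) = 4.2 × 10⁻⁴ → stable
  191–212 m: −αΔT+βΔS = −(1 × 10⁻⁴)(-10.7)+(7.8 × 10⁻⁴)(-0.40) = 7.6 × 10⁻⁴ → stable
The 122–135 m interval has Δρ < 0: lighter water underlies denser water.

122–135 m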